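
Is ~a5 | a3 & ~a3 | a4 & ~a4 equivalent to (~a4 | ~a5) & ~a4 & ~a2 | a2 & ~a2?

E1: ~a5 | a3 & ~a3 | a4 & ~a4
    = ~a5 | a4 & ~a4   [complement / identity]
    = ~a5   [complement / identity]
E2: (~a4 | ~a5) & ~a4 & ~a2 | a2 & ~a2
    = ~a4 & ~a2 | a2 & ~a2   [absorption]
    = ~a4 & ~a2   [complement / identity]
These differ: at a2=1, a3=0, a4=1, a5=0, E1 = 1 but E2 = 0.

No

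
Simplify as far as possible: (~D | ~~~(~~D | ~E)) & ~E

(~D | ~~~(~~D | ~E)) & ~E
= (~D | ~(~~D | ~E)) & ~E
= (~D | ~D & E) & ~E
= ~D & ~E

~D & ~E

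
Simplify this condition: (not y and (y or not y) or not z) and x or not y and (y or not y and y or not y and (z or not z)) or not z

(not y and (y or not y) or not z) and x or not y and (y or not y and y or not y and (z or not z)) or not z
= (not y and (y or not y) or not z) and x or not y and (y or not y and (z or not z)) or not z   — complement / identity
= (not y and (y or not y) or not z) and x or not y and (y or not y) or not z   — complement / identity
= not y and (y or not y) or not z   — absorption
= not y or not z   — complement / identity

not y or not z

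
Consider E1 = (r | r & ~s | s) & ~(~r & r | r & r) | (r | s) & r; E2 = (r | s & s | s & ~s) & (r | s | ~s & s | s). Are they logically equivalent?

Yes

E1: (r | r & ~s | s) & ~(~r & r | r & r) | (r | s) & r
    = (r | r & ~s | s) & ~r | (r | s) & r
    = (r | s) & ~r | (r | s) & r
    = r | s
E2: (r | s & s | s & ~s) & (r | s | ~s & s | s)
    = (r | s) & (r | s | ~s & s | s)
    = (r | s) & (r | s | s)
    = r | s
Both reduce to r | s, so they are equivalent.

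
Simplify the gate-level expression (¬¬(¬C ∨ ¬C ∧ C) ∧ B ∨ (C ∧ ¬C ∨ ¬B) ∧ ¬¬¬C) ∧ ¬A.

¬C ∧ ¬A

(¬¬(¬C ∨ ¬C ∧ C) ∧ B ∨ (C ∧ ¬C ∨ ¬B) ∧ ¬¬¬C) ∧ ¬A
= (¬¬¬C ∧ B ∨ (C ∧ ¬C ∨ ¬B) ∧ ¬¬¬C) ∧ ¬A   [complement / identity]
= (¬¬¬C ∧ B ∨ ¬B ∧ ¬¬¬C) ∧ ¬A   [complement / identity]
= ¬¬¬C ∧ ¬A   [distribution]
= ¬C ∧ ¬A   [double negation]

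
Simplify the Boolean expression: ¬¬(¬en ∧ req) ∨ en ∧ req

¬¬(¬en ∧ req) ∨ en ∧ req
= ¬en ∧ req ∨ en ∧ req
= req

req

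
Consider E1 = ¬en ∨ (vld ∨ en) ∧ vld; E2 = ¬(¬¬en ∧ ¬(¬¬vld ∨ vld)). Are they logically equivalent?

E1: ¬en ∨ (vld ∨ en) ∧ vld
    = ¬en ∨ vld   — absorption
E2: ¬(¬¬en ∧ ¬(¬¬vld ∨ vld))
    = ¬(¬¬en ∧ ¬(vld ∨ vld))   — double negation
    = ¬en ∨ vld ∨ vld   — De Morgan
    = ¬en ∨ vld   — idempotence
Both reduce to ¬en ∨ vld, so they are equivalent.

Yes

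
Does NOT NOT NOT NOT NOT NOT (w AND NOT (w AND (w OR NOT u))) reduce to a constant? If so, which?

yes, False

NOT NOT NOT NOT NOT NOT (w AND NOT (w AND (w OR NOT u)))
= NOT NOT NOT NOT NOT NOT (w AND NOT w)   — absorption
= NOT NOT NOT NOT (w AND NOT w)   — double negation
= NOT NOT (w AND NOT w)   — double negation
= w AND NOT w   — double negation
= FALSE   — complement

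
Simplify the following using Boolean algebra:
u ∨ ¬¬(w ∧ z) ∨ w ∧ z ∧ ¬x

u ∨ ¬¬(w ∧ z) ∨ w ∧ z ∧ ¬x
= u ∨ w ∧ z ∨ w ∧ z ∧ ¬x   (double negation)
= u ∨ w ∧ z   (absorption)

u ∨ w ∧ z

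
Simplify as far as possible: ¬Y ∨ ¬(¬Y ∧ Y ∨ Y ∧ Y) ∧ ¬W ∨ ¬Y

¬Y ∨ ¬(¬Y ∧ Y ∨ Y ∧ Y) ∧ ¬W ∨ ¬Y
= ¬Y ∨ ¬Y ∧ ¬W ∨ ¬Y   [distribution]
= ¬Y ∨ ¬Y   [absorption]
= ¬Y   [idempotence]

¬Y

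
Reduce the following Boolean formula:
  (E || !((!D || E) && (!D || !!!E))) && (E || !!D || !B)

(E || !((!D || E) && (!D || !!!E))) && (E || !!D || !B)
= (E || !(E && !!!E || !D)) && (E || !!D || !B)   [distribution]
= (E || !(E && !E || !D)) && (E || !!D || !B)   [double negation]
= (E || !!D) && (E || !!D || !B)   [complement / identity]
= E || !!D   [absorption]
= E || D   [double negation]

E || D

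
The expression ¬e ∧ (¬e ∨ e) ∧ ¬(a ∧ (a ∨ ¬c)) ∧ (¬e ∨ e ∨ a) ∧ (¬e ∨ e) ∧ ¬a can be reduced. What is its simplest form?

¬e ∧ (¬e ∨ e) ∧ ¬(a ∧ (a ∨ ¬c)) ∧ (¬e ∨ e ∨ a) ∧ (¬e ∨ e) ∧ ¬a
= ¬e ∧ (¬e ∨ e) ∧ ¬a ∧ (¬e ∨ e ∨ a) ∧ (¬e ∨ e) ∧ ¬a   [absorption]
= ¬e ∧ (¬e ∨ e) ∧ ¬a ∧ (¬e ∨ e) ∧ ¬a   [absorption]
= ¬e ∧ (¬e ∨ e) ∧ ¬a   [idempotence]
= ¬e ∧ ¬a   [complement / identity]

¬e ∧ ¬a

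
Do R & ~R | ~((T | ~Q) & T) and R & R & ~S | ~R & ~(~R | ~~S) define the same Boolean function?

E1: R & ~R | ~((T | ~Q) & T)
    = R & ~R | ~T
    = ~T
E2: R & R & ~S | ~R & ~(~R | ~~S)
    = R & R & ~S | ~R & R & ~S
    = R & ~S
These differ: at Q=1, R=0, S=0, T=0, E1 = 1 but E2 = 0.

No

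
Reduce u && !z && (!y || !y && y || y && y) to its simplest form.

u && !z && (!y || !y && y || y && y)
= u && !z && (!y || y)
= u && !z

u && !z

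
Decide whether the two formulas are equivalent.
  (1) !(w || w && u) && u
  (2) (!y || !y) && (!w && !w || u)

E1: !(w || w && u) && u
    = !w && u   [absorption]
E2: (!y || !y) && (!w && !w || u)
    = !y && (!w && !w || u)   [idempotence]
    = !y && (!w || u)   [idempotence]
These differ: at u=0, w=0, y=0, E1 = 0 but E2 = 1.

No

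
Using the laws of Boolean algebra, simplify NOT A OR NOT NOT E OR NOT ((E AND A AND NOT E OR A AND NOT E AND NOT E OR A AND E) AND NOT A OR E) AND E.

NOT A OR E

NOT A OR NOT NOT E OR NOT ((E AND A AND NOT E OR A AND NOT E AND NOT E OR A AND E) AND NOT A OR E) AND E
= NOT A OR NOT NOT E OR NOT ((A AND NOT E OR A AND E) AND NOT A OR E) AND E
= NOT A OR NOT NOT E OR NOT (A AND NOT A OR E) AND E
= NOT A OR E OR NOT (A AND NOT A OR E) AND E
= NOT A OR E OR NOT E AND E
= NOT A OR E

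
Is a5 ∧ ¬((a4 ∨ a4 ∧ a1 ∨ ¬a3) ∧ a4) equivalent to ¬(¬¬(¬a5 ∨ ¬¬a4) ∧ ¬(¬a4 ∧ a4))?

Yes

E1: a5 ∧ ¬((a4 ∨ a4 ∧ a1 ∨ ¬a3) ∧ a4)
    = a5 ∧ ¬((a4 ∨ ¬a3) ∧ a4)   — absorption
    = a5 ∧ ¬a4   — absorption
E2: ¬(¬¬(¬a5 ∨ ¬¬a4) ∧ ¬(¬a4 ∧ a4))
    = ¬(¬(a5 ∧ ¬a4) ∧ ¬(¬a4 ∧ a4))   — De Morgan
    = a5 ∧ ¬a4 ∨ ¬a4 ∧ a4   — De Morgan
    = a5 ∧ ¬a4   — complement / identity
Both reduce to a5 ∧ ¬a4, so they are equivalent.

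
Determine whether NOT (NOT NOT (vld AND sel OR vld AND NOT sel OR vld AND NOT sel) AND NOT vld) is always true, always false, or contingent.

NOT (NOT NOT (vld AND sel OR vld AND NOT sel OR vld AND NOT sel) AND NOT vld)
= NOT (NOT NOT (vld OR vld AND NOT sel) AND NOT vld)   — distribution
= NOT (vld OR vld AND NOT sel) OR vld   — De Morgan
= NOT vld OR vld   — absorption
= TRUE   — complement

always true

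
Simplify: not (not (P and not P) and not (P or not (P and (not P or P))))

True

not (not (P and not P) and not (P or not (P and (not P or P))))
= P and not P or P or not (P and (not P or P))   [De Morgan]
= P and not P or P or not P   [complement / identity]
= P or not P   [complement / identity]
= True   [complement]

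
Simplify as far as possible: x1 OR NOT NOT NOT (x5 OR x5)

x1 OR NOT x5

x1 OR NOT NOT NOT (x5 OR x5)
= x1 OR NOT NOT NOT x5   (idempotence)
= x1 OR NOT x5   (double negation)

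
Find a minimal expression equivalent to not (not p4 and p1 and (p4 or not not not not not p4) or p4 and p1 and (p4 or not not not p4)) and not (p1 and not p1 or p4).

not (not p4 and p1 and (p4 or not not not not not p4) or p4 and p1 and (p4 or not not not p4)) and not (p1 and not p1 or p4)
= not (not p4 and p1 and (p4 or not not not p4) or p4 and p1 and (p4 or not not not p4)) and not (p1 and not p1 or p4)   [double negation]
= not (p1 and (p4 or not not not p4)) and not (p1 and not p1 or p4)   [distribution]
= not (p1 and (p4 or not not not p4)) and not p4   [complement / identity]
= not (p1 and (p4 or not p4)) and not p4   [double negation]
= not p1 and not p4   [complement / identity]

not p1 and not p4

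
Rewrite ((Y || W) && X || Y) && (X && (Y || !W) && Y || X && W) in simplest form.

(Y || W) && X

((Y || W) && X || Y) && (X && (Y || !W) && Y || X && W)
= ((Y || W) && X || Y) && ((Y || !W) && Y || W) && X   (distribution)
= ((Y || W) && X || Y) && (Y || W) && X   (absorption)
= (Y || W) && X   (absorption)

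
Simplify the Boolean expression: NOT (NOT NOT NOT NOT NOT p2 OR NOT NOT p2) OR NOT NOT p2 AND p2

NOT (NOT NOT NOT NOT NOT p2 OR NOT NOT p2) OR NOT NOT p2 AND p2
= NOT NOT NOT NOT p2 AND NOT p2 OR NOT NOT p2 AND p2   (De Morgan)
= NOT NOT p2 AND NOT p2 OR NOT NOT p2 AND p2   (double negation)
= NOT NOT p2   (distribution)
= p2   (double negation)

p2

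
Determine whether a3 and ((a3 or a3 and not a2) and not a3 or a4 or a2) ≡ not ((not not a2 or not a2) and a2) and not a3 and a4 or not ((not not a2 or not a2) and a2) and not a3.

No

E1: a3 and ((a3 or a3 and not a2) and not a3 or a4 or a2)
    = a3 and (a3 and not a3 or a4 or a2)   [absorption]
    = a3 and (a4 or a2)   [complement / identity]
E2: not ((not not a2 or not a2) and a2) and not a3 and a4 or not ((not not a2 or not a2) and a2) and not a3
    = not ((not not a2 or not a2) and a2) and not a3   [absorption]
    = not ((a2 or not a2) and a2) and not a3   [double negation]
    = not a2 and not a3   [complement / identity]
These differ: at a2=1, a3=1, a4=1, E1 = 1 but E2 = 0.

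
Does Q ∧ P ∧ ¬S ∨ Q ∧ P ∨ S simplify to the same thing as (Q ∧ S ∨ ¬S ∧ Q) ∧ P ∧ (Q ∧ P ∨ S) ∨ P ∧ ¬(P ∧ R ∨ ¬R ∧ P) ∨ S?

E1: Q ∧ P ∧ ¬S ∨ Q ∧ P ∨ S
    = Q ∧ P ∨ S
E2: (Q ∧ S ∨ ¬S ∧ Q) ∧ P ∧ (Q ∧ P ∨ S) ∨ P ∧ ¬(P ∧ R ∨ ¬R ∧ P) ∨ S
    = Q ∧ P ∧ (Q ∧ P ∨ S) ∨ P ∧ ¬(P ∧ R ∨ ¬R ∧ P) ∨ S
    = Q ∧ P ∨ P ∧ ¬(P ∧ R ∨ ¬R ∧ P) ∨ S
    = Q ∧ P ∨ P ∧ ¬P ∨ S
    = Q ∧ P ∨ S
Both reduce to Q ∧ P ∨ S, so they are equivalent.

Yes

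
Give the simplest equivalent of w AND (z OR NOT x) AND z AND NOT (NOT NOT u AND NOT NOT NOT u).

w AND z

w AND (z OR NOT x) AND z AND NOT (NOT NOT u AND NOT NOT NOT u)
= w AND (z OR NOT x) AND z AND (NOT u OR NOT NOT u)   — De Morgan
= w AND z AND (NOT u OR NOT NOT u)   — absorption
= w AND z AND (NOT u OR u)   — double negation
= w AND z   — complement / identity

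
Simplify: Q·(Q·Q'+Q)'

Q·(Q·Q'+Q)'
= Q·Q'   (complement / identity)
= 0   (complement)

0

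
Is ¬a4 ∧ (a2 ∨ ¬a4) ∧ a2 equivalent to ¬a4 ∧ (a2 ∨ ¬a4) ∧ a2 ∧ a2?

Yes

E1: ¬a4 ∧ (a2 ∨ ¬a4) ∧ a2
    = ¬a4 ∧ a2
E2: ¬a4 ∧ (a2 ∨ ¬a4) ∧ a2 ∧ a2
    = ¬a4 ∧ a2 ∧ a2
    = ¬a4 ∧ a2
Both reduce to ¬a4 ∧ a2, so they are equivalent.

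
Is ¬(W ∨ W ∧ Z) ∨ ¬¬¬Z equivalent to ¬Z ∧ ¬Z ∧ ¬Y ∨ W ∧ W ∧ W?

E1: ¬(W ∨ W ∧ Z) ∨ ¬¬¬Z
    = ¬W ∨ ¬¬¬Z   — absorption
    = ¬W ∨ ¬Z   — double negation
E2: ¬Z ∧ ¬Z ∧ ¬Y ∨ W ∧ W ∧ W
    = ¬Z ∧ ¬Z ∧ ¬Y ∨ W ∧ W   — idempotence
    = ¬Z ∧ ¬Z ∧ ¬Y ∨ W   — idempotence
    = ¬Z ∧ ¬Y ∨ W   — idempotence
These differ: at W=0, Y=1, Z=1, E1 = 1 but E2 = 0.

No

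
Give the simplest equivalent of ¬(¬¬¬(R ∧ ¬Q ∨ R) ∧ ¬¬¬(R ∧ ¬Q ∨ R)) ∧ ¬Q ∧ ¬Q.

¬(¬¬¬(R ∧ ¬Q ∨ R) ∧ ¬¬¬(R ∧ ¬Q ∨ R)) ∧ ¬Q ∧ ¬Q
= ¬¬¬¬(R ∧ ¬Q ∨ R) ∧ ¬Q ∧ ¬Q   [idempotence]
= ¬¬(R ∧ ¬Q ∨ R) ∧ ¬Q ∧ ¬Q   [double negation]
= ¬¬(R ∧ ¬Q ∨ R) ∧ ¬Q   [idempotence]
= ¬¬R ∧ ¬Q   [absorption]
= R ∧ ¬Q   [double negation]

R ∧ ¬Q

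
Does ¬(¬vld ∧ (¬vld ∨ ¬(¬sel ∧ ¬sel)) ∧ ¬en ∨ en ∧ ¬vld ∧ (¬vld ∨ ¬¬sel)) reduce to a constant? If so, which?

no

¬(¬vld ∧ (¬vld ∨ ¬(¬sel ∧ ¬sel)) ∧ ¬en ∨ en ∧ ¬vld ∧ (¬vld ∨ ¬¬sel))
= ¬(¬vld ∧ (¬vld ∨ ¬¬sel) ∧ ¬en ∨ en ∧ ¬vld ∧ (¬vld ∨ ¬¬sel))
= ¬(¬vld ∧ (¬vld ∨ ¬¬sel))
= ¬(¬vld ∧ (¬vld ∨ sel))
= ¬¬vld
= vld
This depends on vld, so it is not a constant.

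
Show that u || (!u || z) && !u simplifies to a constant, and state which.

u || (!u || z) && !u
= u || !u
= true

true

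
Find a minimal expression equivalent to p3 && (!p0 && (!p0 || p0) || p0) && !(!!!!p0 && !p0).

p3

p3 && (!p0 && (!p0 || p0) || p0) && !(!!!!p0 && !p0)
= p3 && (!p0 && (!p0 || p0) || p0) && (!!!p0 || p0)   — De Morgan
= p3 && (!p0 && (!p0 || p0) || p0) && (!p0 || p0)   — double negation
= p3 && (!p0 || p0) && (!p0 || p0)   — complement / identity
= p3 && (!p0 || p0)   — complement / identity
= p3   — complement / identity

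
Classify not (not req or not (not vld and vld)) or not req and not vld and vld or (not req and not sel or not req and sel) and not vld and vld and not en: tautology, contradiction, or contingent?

contradiction

not (not req or not (not vld and vld)) or not req and not vld and vld or (not req and not sel or not req and sel) and not vld and vld and not en
= not (not req or not (not vld and vld)) or not req and not vld and vld or not req and not vld and vld and not en
= not (not req or not (not vld and vld)) or not req and not vld and vld
= req and not vld and vld or not req and not vld and vld
= not vld and vld
= False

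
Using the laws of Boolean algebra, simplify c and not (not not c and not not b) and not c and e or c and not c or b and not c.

c and not (not not c and not not b) and not c and e or c and not c or b and not c
= c and (not c or not b) and not c and e or c and not c or b and not c   — De Morgan
= c and not c and e or c and not c or b and not c   — absorption
= c and not c or b and not c   — absorption
= b and not c   — complement / identity

b and not c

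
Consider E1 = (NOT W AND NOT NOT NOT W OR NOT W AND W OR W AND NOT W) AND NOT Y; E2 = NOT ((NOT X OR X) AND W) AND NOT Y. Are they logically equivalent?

E1: (NOT W AND NOT NOT NOT W OR NOT W AND W OR W AND NOT W) AND NOT Y
    = (NOT W AND NOT W OR NOT W AND W OR W AND NOT W) AND NOT Y   — double negation
    = (NOT W AND NOT W OR W AND NOT W) AND NOT Y   — complement / identity
    = NOT W AND NOT Y   — distribution
E2: NOT ((NOT X OR X) AND W) AND NOT Y
    = NOT W AND NOT Y   — complement / identity
Both reduce to NOT W AND NOT Y, so they are equivalent.

Yes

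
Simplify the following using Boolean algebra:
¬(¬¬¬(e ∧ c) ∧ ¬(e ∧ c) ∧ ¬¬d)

e ∧ c ∨ ¬d

¬(¬¬¬(e ∧ c) ∧ ¬(e ∧ c) ∧ ¬¬d)
= ¬(¬(e ∧ c) ∧ ¬(e ∧ c) ∧ ¬¬d)   [double negation]
= ¬(¬(e ∧ c) ∧ ¬¬d)   [idempotence]
= e ∧ c ∨ ¬d   [De Morgan]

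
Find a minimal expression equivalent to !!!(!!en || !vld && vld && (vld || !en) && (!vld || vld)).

!!!(!!en || !vld && vld && (vld || !en) && (!vld || vld))
= !!!(!!en || !vld && vld && (vld || !en))   — complement / identity
= !!!(en || !vld && vld && (vld || !en))   — double negation
= !!!(en || !vld && vld)   — absorption
= !(en || !vld && vld)   — double negation
= !en   — complement / identity

!en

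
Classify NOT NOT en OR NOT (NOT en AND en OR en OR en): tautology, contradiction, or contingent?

NOT NOT en OR NOT (NOT en AND en OR en OR en)
= NOT NOT en OR NOT (en OR en)   — complement / identity
= NOT NOT en OR NOT en   — idempotence
= en OR NOT en   — double negation
= TRUE   — complement

tautology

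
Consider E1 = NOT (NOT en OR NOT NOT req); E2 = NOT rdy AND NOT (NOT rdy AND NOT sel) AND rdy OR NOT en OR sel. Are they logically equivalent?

E1: NOT (NOT en OR NOT NOT req)
    = en AND NOT req
E2: NOT rdy AND NOT (NOT rdy AND NOT sel) AND rdy OR NOT en OR sel
    = NOT rdy AND (rdy OR sel) AND rdy OR NOT en OR sel
    = NOT rdy AND rdy OR NOT en OR sel
    = NOT en OR sel
These differ: at en=0, rdy=0, req=1, sel=1, E1 = 0 but E2 = 1.

No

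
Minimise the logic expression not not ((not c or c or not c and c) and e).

not not ((not c or c or not c and c) and e)
= not not ((not c or c) and e)   — complement / identity
= not not e   — complement / identity
= e   — double negation

e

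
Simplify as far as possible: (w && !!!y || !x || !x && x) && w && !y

(w && !!!y || !x || !x && x) && w && !y
= (w && !!!y || !x) && w && !y   (complement / identity)
= (w && !y || !x) && w && !y   (double negation)
= w && !y   (absorption)

w && !y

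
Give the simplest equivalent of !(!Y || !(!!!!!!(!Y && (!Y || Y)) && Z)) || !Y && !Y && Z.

!Y && Z

!(!Y || !(!!!!!!(!Y && (!Y || Y)) && Z)) || !Y && !Y && Z
= !(!Y || !(!!!!(!Y && (!Y || Y)) && Z)) || !Y && !Y && Z   (double negation)
= !(!Y || !(!!(!Y && (!Y || Y)) && Z)) || !Y && !Y && Z   (double negation)
= !(!Y || !(!Y && (!Y || Y) && Z)) || !Y && !Y && Z   (double negation)
= !(!Y || !(!Y && Z)) || !Y && !Y && Z   (complement / identity)
= Y && !Y && Z || !Y && !Y && Z   (De Morgan)
= !Y && Z   (distribution)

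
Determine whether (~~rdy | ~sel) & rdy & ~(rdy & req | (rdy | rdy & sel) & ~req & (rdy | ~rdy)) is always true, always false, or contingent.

always false

(~~rdy | ~sel) & rdy & ~(rdy & req | (rdy | rdy & sel) & ~req & (rdy | ~rdy))
= (~~rdy | ~sel) & rdy & ~(rdy & req | rdy & ~req & (rdy | ~rdy))
= (~~rdy | ~sel) & rdy & ~(rdy & req | rdy & ~req)
= (rdy | ~sel) & rdy & ~(rdy & req | rdy & ~req)
= rdy & ~(rdy & req | rdy & ~req)
= rdy & ~rdy
= 0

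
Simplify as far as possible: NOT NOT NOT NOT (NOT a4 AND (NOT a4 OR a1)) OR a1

NOT NOT NOT NOT (NOT a4 AND (NOT a4 OR a1)) OR a1
= NOT NOT (NOT a4 AND (NOT a4 OR a1)) OR a1   [double negation]
= NOT NOT NOT a4 OR a1   [absorption]
= NOT a4 OR a1   [double negation]

NOT a4 OR a1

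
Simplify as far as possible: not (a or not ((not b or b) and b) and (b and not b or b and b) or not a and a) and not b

not (a or not ((not b or b) and b) and (b and not b or b and b) or not a and a) and not b
= not (a or not ((not b or b) and b) and b or not a and a) and not b   [distribution]
= not (a or not ((not b or b) and b) and b) and not b   [complement / identity]
= not (a or not b and b) and not b   [complement / identity]
= not a and not b   [complement / identity]

not a and not b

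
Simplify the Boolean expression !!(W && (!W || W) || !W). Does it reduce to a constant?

!!(W && (!W || W) || !W)
= !!(W || !W)   (complement / identity)
= W || !W   (double negation)
= true   (complement)

true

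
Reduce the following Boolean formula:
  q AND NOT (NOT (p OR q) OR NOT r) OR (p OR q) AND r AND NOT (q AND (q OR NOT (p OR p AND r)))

(p OR q) AND r

q AND NOT (NOT (p OR q) OR NOT r) OR (p OR q) AND r AND NOT (q AND (q OR NOT (p OR p AND r)))
= q AND NOT (NOT (p OR q) OR NOT r) OR (p OR q) AND r AND NOT (q AND (q OR NOT p))
= q AND (p OR q) AND r OR (p OR q) AND r AND NOT (q AND (q OR NOT p))
= q AND (p OR q) AND r OR (p OR q) AND r AND NOT q
= (p OR q) AND r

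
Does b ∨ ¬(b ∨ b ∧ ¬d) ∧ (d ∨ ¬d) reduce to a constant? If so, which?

b ∨ ¬(b ∨ b ∧ ¬d) ∧ (d ∨ ¬d)
= b ∨ ¬(b ∨ b ∧ ¬d)   (complement / identity)
= b ∨ ¬b   (absorption)
= True   (complement)

yes, True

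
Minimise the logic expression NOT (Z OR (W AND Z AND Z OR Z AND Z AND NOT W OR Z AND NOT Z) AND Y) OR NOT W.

NOT Z OR NOT W

NOT (Z OR (W AND Z AND Z OR Z AND Z AND NOT W OR Z AND NOT Z) AND Y) OR NOT W
= NOT (Z OR (Z AND Z OR Z AND NOT Z) AND Y) OR NOT W   (distribution)
= NOT (Z OR Z AND Y) OR NOT W   (distribution)
= NOT Z OR NOT W   (absorption)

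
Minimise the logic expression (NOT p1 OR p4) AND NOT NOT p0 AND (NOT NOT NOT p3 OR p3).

(NOT p1 OR p4) AND p0

(NOT p1 OR p4) AND NOT NOT p0 AND (NOT NOT NOT p3 OR p3)
= (NOT p1 OR p4) AND NOT NOT p0 AND (NOT p3 OR p3)   [double negation]
= (NOT p1 OR p4) AND NOT NOT p0   [complement / identity]
= (NOT p1 OR p4) AND p0   [double negation]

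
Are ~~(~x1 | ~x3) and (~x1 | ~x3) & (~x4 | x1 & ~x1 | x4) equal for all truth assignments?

E1: ~~(~x1 | ~x3)
    = ~x1 | ~x3   — double negation
E2: (~x1 | ~x3) & (~x4 | x1 & ~x1 | x4)
    = (~x1 | ~x3) & (~x4 | x4)   — complement / identity
    = ~x1 | ~x3   — complement / identity
Both reduce to ~x1 | ~x3, so they are equivalent.

Yes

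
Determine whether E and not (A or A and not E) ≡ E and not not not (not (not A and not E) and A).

E1: E and not (A or A and not E)
    = E and not A   — absorption
E2: E and not not not (not (not A and not E) and A)
    = E and not (not (not A and not E) and A)   — double negation
    = E and not ((A or E) and A)   — De Morgan
    = E and not A   — absorption
Both reduce to E and not A, so they are equivalent.

Yes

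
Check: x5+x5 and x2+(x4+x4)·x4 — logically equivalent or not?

No

E1: x5+x5
    = x5   — idempotence
E2: x2+(x4+x4)·x4
    = x2+x4·x4   — idempotence
    = x2+x4   — idempotence
These differ: at x2=1, x4=0, x5=0, E1 = 0 but E2 = 1.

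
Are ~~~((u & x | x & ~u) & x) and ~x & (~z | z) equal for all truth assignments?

E1: ~~~((u & x | x & ~u) & x)
    = ~~~(x & x)   [distribution]
    = ~(x & x)   [double negation]
    = ~x   [idempotence]
E2: ~x & (~z | z)
    = ~x   [complement / identity]
Both reduce to ~x, so they are equivalent.

Yes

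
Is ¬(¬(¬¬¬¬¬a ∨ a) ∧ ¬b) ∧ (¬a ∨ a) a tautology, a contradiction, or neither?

¬(¬(¬¬¬¬¬a ∨ a) ∧ ¬b) ∧ (¬a ∨ a)
= ¬(¬(¬¬¬a ∨ a) ∧ ¬b) ∧ (¬a ∨ a)   (double negation)
= ¬(¬(¬a ∨ a) ∧ ¬b) ∧ (¬a ∨ a)   (double negation)
= (¬a ∨ a ∨ b) ∧ (¬a ∨ a)   (De Morgan)
= ¬a ∨ a   (absorption)
= True   (complement)

tautology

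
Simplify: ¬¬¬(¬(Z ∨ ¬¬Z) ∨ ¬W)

¬¬¬(¬(Z ∨ ¬¬Z) ∨ ¬W)
= ¬¬((Z ∨ ¬¬Z) ∧ W)   — De Morgan
= (Z ∨ ¬¬Z) ∧ W   — double negation
= (Z ∨ Z) ∧ W   — double negation
= Z ∧ W   — idempotence

Z ∧ W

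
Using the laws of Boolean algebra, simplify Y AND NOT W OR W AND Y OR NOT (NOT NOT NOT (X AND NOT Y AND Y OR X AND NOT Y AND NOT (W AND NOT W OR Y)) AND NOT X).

Y AND NOT W OR W AND Y OR NOT (NOT NOT NOT (X AND NOT Y AND Y OR X AND NOT Y AND NOT (W AND NOT W OR Y)) AND NOT X)
= Y OR NOT (NOT NOT NOT (X AND NOT Y AND Y OR X AND NOT Y AND NOT (W AND NOT W OR Y)) AND NOT X)
= Y OR NOT (NOT NOT NOT (X AND NOT Y AND Y OR X AND NOT Y AND NOT Y) AND NOT X)
= Y OR NOT (NOT (X AND NOT Y AND Y OR X AND NOT Y AND NOT Y) AND NOT X)
= Y OR NOT (NOT (X AND NOT Y) AND NOT X)
= Y OR X AND NOT Y OR X
= Y OR X

Y OR X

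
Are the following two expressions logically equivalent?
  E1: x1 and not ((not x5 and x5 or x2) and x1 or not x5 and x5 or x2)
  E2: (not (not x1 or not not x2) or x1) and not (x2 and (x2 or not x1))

Yes

E1: x1 and not ((not x5 and x5 or x2) and x1 or not x5 and x5 or x2)
    = x1 and not (not x5 and x5 or x2)   (absorption)
    = x1 and not x2   (complement / identity)
E2: (not (not x1 or not not x2) or x1) and not (x2 and (x2 or not x1))
    = (x1 and not x2 or x1) and not (x2 and (x2 or not x1))   (De Morgan)
    = x1 and not (x2 and (x2 or not x1))   (absorption)
    = x1 and not x2   (absorption)
Both reduce to x1 and not x2, so they are equivalent.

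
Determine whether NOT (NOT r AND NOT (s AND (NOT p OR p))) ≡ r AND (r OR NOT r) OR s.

E1: NOT (NOT r AND NOT (s AND (NOT p OR p)))
    = NOT (NOT r AND NOT s)
    = r OR s
E2: r AND (r OR NOT r) OR s
    = r OR s
Both reduce to r OR s, so they are equivalent.

Yes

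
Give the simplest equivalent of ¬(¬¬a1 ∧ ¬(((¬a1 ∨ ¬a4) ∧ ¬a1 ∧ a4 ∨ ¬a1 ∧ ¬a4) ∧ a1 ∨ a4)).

¬a1 ∨ a4

¬(¬¬a1 ∧ ¬(((¬a1 ∨ ¬a4) ∧ ¬a1 ∧ a4 ∨ ¬a1 ∧ ¬a4) ∧ a1 ∨ a4))
= ¬(¬¬a1 ∧ ¬((¬a1 ∧ a4 ∨ ¬a1 ∧ ¬a4) ∧ a1 ∨ a4))
= ¬(¬¬a1 ∧ ¬(¬a1 ∧ a1 ∨ a4))
= ¬(¬¬a1 ∧ ¬a4)
= ¬a1 ∨ a4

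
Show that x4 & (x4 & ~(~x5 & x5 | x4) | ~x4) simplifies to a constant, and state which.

x4 & (x4 & ~(~x5 & x5 | x4) | ~x4)
= x4 & (x4 & ~x4 | ~x4)
= x4 & ~x4
= 0

0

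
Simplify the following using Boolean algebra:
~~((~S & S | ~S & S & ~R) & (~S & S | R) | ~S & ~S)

~S

~~((~S & S | ~S & S & ~R) & (~S & S | R) | ~S & ~S)
= ~~(~S & S & (~S & S | R) | ~S & ~S)   (absorption)
= ~~(~S & S | ~S & ~S)   (absorption)
= ~~~S   (distribution)
= ~S   (double negation)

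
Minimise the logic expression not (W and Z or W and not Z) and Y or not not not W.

not (W and Z or W and not Z) and Y or not not not W
= not W and Y or not not not W   — distribution
= not W and Y or not W   — double negation
= not W   — absorption

not W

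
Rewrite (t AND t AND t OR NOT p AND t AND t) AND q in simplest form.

t AND q

(t AND t AND t OR NOT p AND t AND t) AND q
= t AND t AND (t OR NOT p) AND q   [distribution]
= t AND (t OR NOT p) AND q   [idempotence]
= t AND q   [absorption]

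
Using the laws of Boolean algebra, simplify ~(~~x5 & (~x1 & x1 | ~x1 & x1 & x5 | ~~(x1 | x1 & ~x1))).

~(~~x5 & (~x1 & x1 | ~x1 & x1 & x5 | ~~(x1 | x1 & ~x1)))
= ~(~~x5 & (~x1 & x1 | ~~(x1 | x1 & ~x1)))   (absorption)
= ~(~~x5 & (~x1 & x1 | ~~x1))   (complement / identity)
= ~(~~x5 & ~~x1)   (complement / identity)
= ~x5 | ~x1   (De Morgan)

~x5 | ~x1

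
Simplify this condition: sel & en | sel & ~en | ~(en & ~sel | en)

sel & en | sel & ~en | ~(en & ~sel | en)
= sel & en | sel & ~en | ~en
= sel | ~en

sel | ~en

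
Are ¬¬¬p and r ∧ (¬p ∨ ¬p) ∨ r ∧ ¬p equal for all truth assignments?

No

E1: ¬¬¬p
    = ¬p   [double negation]
E2: r ∧ (¬p ∨ ¬p) ∨ r ∧ ¬p
    = r ∧ ¬p ∨ r ∧ ¬p   [idempotence]
    = r ∧ ¬p   [idempotence]
These differ: at p=0, r=0, E1 = 1 but E2 = 0.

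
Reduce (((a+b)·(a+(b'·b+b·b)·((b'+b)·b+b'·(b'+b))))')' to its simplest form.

a+b

(((a+b)·(a+(b'·b+b·b)·((b'+b)·b+b'·(b'+b))))')'
= (((a+b)·(a+(b'·b+b·b)·(b'+b)))')'   [distribution]
= (((a+b)·(a+b·(b'+b)))')'   [distribution]
= (((a+b)·(a+b))')'   [complement / identity]
= ((a+b)')'   [idempotence]
= a+b   [double negation]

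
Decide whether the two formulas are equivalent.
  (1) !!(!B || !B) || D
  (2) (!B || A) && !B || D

E1: !!(!B || !B) || D
    = !(B && B) || D   (De Morgan)
    = !B || D   (idempotence)
E2: (!B || A) && !B || D
    = !B || D   (absorption)
Both reduce to !B || D, so they are equivalent.

Yes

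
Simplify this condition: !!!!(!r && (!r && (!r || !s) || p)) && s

!r && s

!!!!(!r && (!r && (!r || !s) || p)) && s
= !!(!r && (!r && (!r || !s) || p)) && s   (double negation)
= !!(!r && (!r || p)) && s   (absorption)
= !!!r && s   (absorption)
= !r && s   (double negation)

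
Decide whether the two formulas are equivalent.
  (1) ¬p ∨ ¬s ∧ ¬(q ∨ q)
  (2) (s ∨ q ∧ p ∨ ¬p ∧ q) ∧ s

E1: ¬p ∨ ¬s ∧ ¬(q ∨ q)
    = ¬p ∨ ¬s ∧ ¬q   (idempotence)
E2: (s ∨ q ∧ p ∨ ¬p ∧ q) ∧ s
    = (s ∨ q) ∧ s   (distribution)
    = s   (absorption)
These differ: at p=1, q=0, s=1, E1 = 0 but E2 = 1.

No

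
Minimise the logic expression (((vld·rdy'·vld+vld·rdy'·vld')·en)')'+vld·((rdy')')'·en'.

vld·rdy'

(((vld·rdy'·vld+vld·rdy'·vld')·en)')'+vld·((rdy')')'·en'
= (vld·rdy'·vld+vld·rdy'·vld')·en+vld·((rdy')')'·en'   (double negation)
= (vld·rdy'·vld+vld·rdy'·vld')·en+vld·rdy'·en'   (double negation)
= vld·rdy'·en+vld·rdy'·en'   (distribution)
= vld·rdy'   (distribution)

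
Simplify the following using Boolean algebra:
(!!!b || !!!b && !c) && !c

!b && !c

(!!!b || !!!b && !c) && !c
= !!!b && !c
= !b && !c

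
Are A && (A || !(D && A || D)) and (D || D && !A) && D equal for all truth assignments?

No

E1: A && (A || !(D && A || D))
    = A && (A || !D)
    = A
E2: (D || D && !A) && D
    = D && D
    = D
These differ: at A=1, D=0, E1 = 1 but E2 = 0.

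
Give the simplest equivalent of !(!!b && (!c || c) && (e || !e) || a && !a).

!b

!(!!b && (!c || c) && (e || !e) || a && !a)
= !(!!b && (e || !e) || a && !a)   — complement / identity
= !(b && (e || !e) || a && !a)   — double negation
= !(b || a && !a)   — complement / identity
= !b   — complement / identity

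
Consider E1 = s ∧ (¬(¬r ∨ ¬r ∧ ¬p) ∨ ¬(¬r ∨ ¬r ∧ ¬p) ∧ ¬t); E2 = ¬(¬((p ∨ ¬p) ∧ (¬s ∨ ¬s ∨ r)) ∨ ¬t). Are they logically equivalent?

No

E1: s ∧ (¬(¬r ∨ ¬r ∧ ¬p) ∨ ¬(¬r ∨ ¬r ∧ ¬p) ∧ ¬t)
    = s ∧ ¬(¬r ∨ ¬r ∧ ¬p)   — absorption
    = s ∧ ¬¬r   — absorption
    = s ∧ r   — double negation
E2: ¬(¬((p ∨ ¬p) ∧ (¬s ∨ ¬s ∨ r)) ∨ ¬t)
    = ¬(¬(¬s ∨ ¬s ∨ r) ∨ ¬t)   — complement / identity
    = ¬(¬(¬s ∨ r) ∨ ¬t)   — idempotence
    = (¬s ∨ r) ∧ t   — De Morgan
These differ: at p=1, r=0, s=0, t=1, E1 = 0 but E2 = 1.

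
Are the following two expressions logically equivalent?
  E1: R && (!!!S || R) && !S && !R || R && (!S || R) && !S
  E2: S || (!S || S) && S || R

No

E1: R && (!!!S || R) && !S && !R || R && (!S || R) && !S
    = R && (!S || R) && !S && !R || R && (!S || R) && !S
    = R && (!S || R) && !S
    = R && !S
E2: S || (!S || S) && S || R
    = S || S || R
    = S || R
These differ: at R=0, S=1, E1 = 0 but E2 = 1.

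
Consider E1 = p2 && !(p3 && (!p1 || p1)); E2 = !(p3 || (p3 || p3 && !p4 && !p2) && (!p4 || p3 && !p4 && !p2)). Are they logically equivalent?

E1: p2 && !(p3 && (!p1 || p1))
    = p2 && !p3   [complement / identity]
E2: !(p3 || (p3 || p3 && !p4 && !p2) && (!p4 || p3 && !p4 && !p2))
    = !(p3 || p3 && !p4 || p3 && !p4 && !p2)   [distribution]
    = !(p3 || p3 && !p4)   [absorption]
    = !p3   [absorption]
These differ: at p1=0, p2=0, p3=0, p4=1, E1 = 0 but E2 = 1.

No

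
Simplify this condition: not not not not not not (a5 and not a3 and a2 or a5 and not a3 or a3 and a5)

a5

not not not not not not (a5 and not a3 and a2 or a5 and not a3 or a3 and a5)
= not not not not (a5 and not a3 and a2 or a5 and not a3 or a3 and a5)   (double negation)
= not not not not (a5 and not a3 or a3 and a5)   (absorption)
= not not not not a5   (distribution)
= not not a5   (double negation)
= a5   (double negation)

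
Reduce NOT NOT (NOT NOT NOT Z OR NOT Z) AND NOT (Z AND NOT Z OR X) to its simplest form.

NOT Z AND NOT X

NOT NOT (NOT NOT NOT Z OR NOT Z) AND NOT (Z AND NOT Z OR X)
= NOT NOT (NOT Z OR NOT Z) AND NOT (Z AND NOT Z OR X)   (double negation)
= NOT (Z AND Z) AND NOT (Z AND NOT Z OR X)   (De Morgan)
= NOT (Z AND Z) AND NOT X   (complement / identity)
= NOT Z AND NOT X   (idempotence)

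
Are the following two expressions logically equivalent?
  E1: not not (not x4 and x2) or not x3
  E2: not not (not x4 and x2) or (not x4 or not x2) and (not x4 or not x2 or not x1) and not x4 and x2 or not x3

Yes

E1: not not (not x4 and x2) or not x3
    = not x4 and x2 or not x3
E2: not not (not x4 and x2) or (not x4 or not x2) and (not x4 or not x2 or not x1) and not x4 and x2 or not x3
    = not not (not x4 and x2) or (not x4 or not x2) and not x4 and x2 or not x3
    = not x4 and x2 or (not x4 or not x2) and not x4 and x2 or not x3
    = not x4 and x2 or not x4 and x2 or not x3
    = not x4 and x2 or not x3
Both reduce to not x4 and x2 or not x3, so they are equivalent.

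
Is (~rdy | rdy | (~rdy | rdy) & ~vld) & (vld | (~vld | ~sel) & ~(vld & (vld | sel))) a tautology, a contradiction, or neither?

(~rdy | rdy | (~rdy | rdy) & ~vld) & (vld | (~vld | ~sel) & ~(vld & (vld | sel)))
= (~rdy | rdy | (~rdy | rdy) & ~vld) & (vld | (~vld | ~sel) & ~vld)   [absorption]
= (~rdy | rdy | (~rdy | rdy) & ~vld) & (vld | ~vld)   [absorption]
= ~rdy | rdy | (~rdy | rdy) & ~vld   [complement / identity]
= ~rdy | rdy   [absorption]
= 1   [complement]

tautology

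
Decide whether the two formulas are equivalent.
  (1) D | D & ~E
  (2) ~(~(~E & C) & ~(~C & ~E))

E1: D | D & ~E
    = D
E2: ~(~(~E & C) & ~(~C & ~E))
    = ~E & C | ~C & ~E
    = ~E
These differ: at C=0, D=1, E=1, E1 = 1 but E2 = 0.

No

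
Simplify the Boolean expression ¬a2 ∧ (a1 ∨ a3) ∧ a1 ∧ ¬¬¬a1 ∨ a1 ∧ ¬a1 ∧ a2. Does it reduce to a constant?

False

¬a2 ∧ (a1 ∨ a3) ∧ a1 ∧ ¬¬¬a1 ∨ a1 ∧ ¬a1 ∧ a2
= ¬a2 ∧ (a1 ∨ a3) ∧ a1 ∧ ¬a1 ∨ a1 ∧ ¬a1 ∧ a2   — double negation
= ¬a2 ∧ a1 ∧ ¬a1 ∨ a1 ∧ ¬a1 ∧ a2   — absorption
= a1 ∧ ¬a1   — distribution
= False   — complement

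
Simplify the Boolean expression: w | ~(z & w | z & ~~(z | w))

w | ~z

w | ~(z & w | z & ~~(z | w))
= w | ~(z & w | z & (z | w))   — double negation
= w | ~(z & w | z)   — absorption
= w | ~z   — absorption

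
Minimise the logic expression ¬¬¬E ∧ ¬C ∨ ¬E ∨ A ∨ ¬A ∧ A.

¬¬¬E ∧ ¬C ∨ ¬E ∨ A ∨ ¬A ∧ A
= ¬¬¬E ∧ ¬C ∨ ¬E ∨ A
= ¬E ∧ ¬C ∨ ¬E ∨ A
= ¬E ∨ A

¬E ∨ A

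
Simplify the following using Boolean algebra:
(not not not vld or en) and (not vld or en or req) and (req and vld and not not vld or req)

(not vld or en) and req

(not not not vld or en) and (not vld or en or req) and (req and vld and not not vld or req)
= (not not not vld or en) and (not vld or en or req) and (req and vld and vld or req)   [double negation]
= (not not not vld or en) and (not vld or en or req) and (req and vld or req)   [idempotence]
= (not not not vld or en) and (not vld or en or req) and req   [absorption]
= (not vld or en) and (not vld or en or req) and req   [double negation]
= (not vld or en) and req   [absorption]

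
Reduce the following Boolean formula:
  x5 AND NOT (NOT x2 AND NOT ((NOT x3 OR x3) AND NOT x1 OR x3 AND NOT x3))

x5 AND (x2 OR NOT x1)

x5 AND NOT (NOT x2 AND NOT ((NOT x3 OR x3) AND NOT x1 OR x3 AND NOT x3))
= x5 AND NOT (NOT x2 AND NOT ((NOT x3 OR x3) AND NOT x1))
= x5 AND NOT (NOT x2 AND NOT NOT x1)
= x5 AND (x2 OR NOT x1)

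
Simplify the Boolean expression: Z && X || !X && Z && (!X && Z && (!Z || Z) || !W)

Z

Z && X || !X && Z && (!X && Z && (!Z || Z) || !W)
= Z && X || !X && Z && (!X && Z || !W)   [complement / identity]
= Z && X || !X && Z   [absorption]
= Z   [distribution]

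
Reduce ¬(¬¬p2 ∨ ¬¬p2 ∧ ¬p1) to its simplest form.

¬p2

¬(¬¬p2 ∨ ¬¬p2 ∧ ¬p1)
= ¬¬¬p2   (absorption)
= ¬p2   (double negation)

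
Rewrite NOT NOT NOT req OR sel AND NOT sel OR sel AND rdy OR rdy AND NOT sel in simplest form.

NOT NOT NOT req OR sel AND NOT sel OR sel AND rdy OR rdy AND NOT sel
= NOT req OR sel AND NOT sel OR sel AND rdy OR rdy AND NOT sel   [double negation]
= NOT req OR sel AND NOT sel OR rdy   [distribution]
= NOT req OR rdy   [complement / identity]

NOT req OR rdy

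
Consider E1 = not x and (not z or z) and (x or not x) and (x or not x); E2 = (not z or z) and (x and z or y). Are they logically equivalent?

No

E1: not x and (not z or z) and (x or not x) and (x or not x)
    = not x and (not z or z) and (x or not x)
    = not x and (not z or z)
    = not x
E2: (not z or z) and (x and z or y)
    = x and z or y
These differ: at x=1, y=0, z=1, E1 = 0 but E2 = 1.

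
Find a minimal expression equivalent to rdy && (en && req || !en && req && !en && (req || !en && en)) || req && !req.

rdy && (en && req || !en && req && !en && (req || !en && en)) || req && !req
= rdy && (en && req || !en && req && !en && req) || req && !req
= rdy && (en && req || !en && req) || req && !req
= rdy && req || req && !req
= rdy && req

rdy && req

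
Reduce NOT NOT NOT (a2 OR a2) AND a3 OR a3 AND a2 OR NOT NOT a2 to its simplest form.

NOT NOT NOT (a2 OR a2) AND a3 OR a3 AND a2 OR NOT NOT a2
= NOT NOT NOT a2 AND a3 OR a3 AND a2 OR NOT NOT a2   [idempotence]
= NOT a2 AND a3 OR a3 AND a2 OR NOT NOT a2   [double negation]
= NOT a2 AND a3 OR a3 AND a2 OR a2   [double negation]
= a3 OR a2   [distribution]

a3 OR a2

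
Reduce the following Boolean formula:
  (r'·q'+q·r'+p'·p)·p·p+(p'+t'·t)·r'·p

r'·p

(r'·q'+q·r'+p'·p)·p·p+(p'+t'·t)·r'·p
= (r'·q'+q·r')·p·p+(p'+t'·t)·r'·p
= r'·p·p+(p'+t'·t)·r'·p
= (r'·p+(p'+t'·t)·r')·p
= (r'·p+p'·r')·p
= r'·p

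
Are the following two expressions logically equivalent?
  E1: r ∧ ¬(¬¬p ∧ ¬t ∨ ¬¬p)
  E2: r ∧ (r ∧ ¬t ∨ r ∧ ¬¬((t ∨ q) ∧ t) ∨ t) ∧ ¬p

E1: r ∧ ¬(¬¬p ∧ ¬t ∨ ¬¬p)
    = r ∧ ¬¬¬p   — absorption
    = r ∧ ¬p   — double negation
E2: r ∧ (r ∧ ¬t ∨ r ∧ ¬¬((t ∨ q) ∧ t) ∨ t) ∧ ¬p
    = r ∧ (r ∧ ¬t ∨ r ∧ ¬¬t ∨ t) ∧ ¬p   — absorption
    = r ∧ (r ∧ ¬t ∨ r ∧ t ∨ t) ∧ ¬p   — double negation
    = r ∧ (r ∨ t) ∧ ¬p   — distribution
    = r ∧ ¬p   — absorption
Both reduce to r ∧ ¬p, so they are equivalent.

Yes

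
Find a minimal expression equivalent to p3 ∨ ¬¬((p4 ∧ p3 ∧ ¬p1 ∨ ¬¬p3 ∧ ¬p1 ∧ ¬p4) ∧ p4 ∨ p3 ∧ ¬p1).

p3

p3 ∨ ¬¬((p4 ∧ p3 ∧ ¬p1 ∨ ¬¬p3 ∧ ¬p1 ∧ ¬p4) ∧ p4 ∨ p3 ∧ ¬p1)
= p3 ∨ ¬¬((p4 ∧ p3 ∧ ¬p1 ∨ p3 ∧ ¬p1 ∧ ¬p4) ∧ p4 ∨ p3 ∧ ¬p1)   (double negation)
= p3 ∨ ¬¬(p3 ∧ ¬p1 ∧ p4 ∨ p3 ∧ ¬p1)   (distribution)
= p3 ∨ p3 ∧ ¬p1 ∧ p4 ∨ p3 ∧ ¬p1   (double negation)
= p3 ∨ p3 ∧ ¬p1   (absorption)
= p3   (absorption)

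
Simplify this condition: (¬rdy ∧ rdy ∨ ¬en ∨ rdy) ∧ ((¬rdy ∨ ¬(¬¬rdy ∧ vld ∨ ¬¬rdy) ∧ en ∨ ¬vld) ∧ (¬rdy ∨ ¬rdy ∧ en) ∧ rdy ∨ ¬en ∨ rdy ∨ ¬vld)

¬en ∨ rdy

(¬rdy ∧ rdy ∨ ¬en ∨ rdy) ∧ ((¬rdy ∨ ¬(¬¬rdy ∧ vld ∨ ¬¬rdy) ∧ en ∨ ¬vld) ∧ (¬rdy ∨ ¬rdy ∧ en) ∧ rdy ∨ ¬en ∨ rdy ∨ ¬vld)
= (¬rdy ∧ rdy ∨ ¬en ∨ rdy) ∧ ((¬rdy ∨ ¬¬¬rdy ∧ en ∨ ¬vld) ∧ (¬rdy ∨ ¬rdy ∧ en) ∧ rdy ∨ ¬en ∨ rdy ∨ ¬vld)   (absorption)
= (¬rdy ∧ rdy ∨ ¬en ∨ rdy) ∧ ((¬rdy ∨ ¬rdy ∧ en ∨ ¬vld) ∧ (¬rdy ∨ ¬rdy ∧ en) ∧ rdy ∨ ¬en ∨ rdy ∨ ¬vld)   (double negation)
= (¬rdy ∧ rdy ∨ ¬en ∨ rdy) ∧ ((¬rdy ∨ ¬rdy ∧ en) ∧ rdy ∨ ¬en ∨ rdy ∨ ¬vld)   (absorption)
= (¬rdy ∧ rdy ∨ ¬en ∨ rdy) ∧ (¬rdy ∧ rdy ∨ ¬en ∨ rdy ∨ ¬vld)   (absorption)
= ¬rdy ∧ rdy ∨ ¬en ∨ rdy   (absorption)
= ¬en ∨ rdy   (complement / identity)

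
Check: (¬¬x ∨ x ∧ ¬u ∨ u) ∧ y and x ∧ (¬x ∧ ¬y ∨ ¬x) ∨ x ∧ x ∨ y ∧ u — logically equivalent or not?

No

E1: (¬¬x ∨ x ∧ ¬u ∨ u) ∧ y
    = (x ∨ x ∧ ¬u ∨ u) ∧ y   (double negation)
    = (x ∨ u) ∧ y   (absorption)
E2: x ∧ (¬x ∧ ¬y ∨ ¬x) ∨ x ∧ x ∨ y ∧ u
    = x ∧ ¬x ∨ x ∧ x ∨ y ∧ u   (absorption)
    = x ∨ y ∧ u   (distribution)
These differ: at u=1, x=1, y=0, E1 = 0 but E2 = 1.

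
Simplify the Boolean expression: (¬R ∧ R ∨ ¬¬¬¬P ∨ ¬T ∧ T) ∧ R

P ∧ R

(¬R ∧ R ∨ ¬¬¬¬P ∨ ¬T ∧ T) ∧ R
= (¬R ∧ R ∨ ¬¬P ∨ ¬T ∧ T) ∧ R   (double negation)
= (¬R ∧ R ∨ ¬¬P) ∧ R   (complement / identity)
= ¬¬P ∧ R   (complement / identity)
= P ∧ R   (double negation)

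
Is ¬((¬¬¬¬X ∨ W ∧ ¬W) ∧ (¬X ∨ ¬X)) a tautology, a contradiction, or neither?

tautology

¬((¬¬¬¬X ∨ W ∧ ¬W) ∧ (¬X ∨ ¬X))
= ¬(¬¬¬¬X ∧ (¬X ∨ ¬X))   (complement / identity)
= ¬(¬¬¬¬X ∧ ¬X)   (idempotence)
= ¬(¬¬X ∧ ¬X)   (double negation)
= ¬X ∨ X   (De Morgan)
= True   (complement)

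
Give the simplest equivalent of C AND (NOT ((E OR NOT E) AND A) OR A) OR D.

C AND (NOT ((E OR NOT E) AND A) OR A) OR D
= C AND (NOT A OR A) OR D   (complement / identity)
= C OR D   (complement / identity)

C OR D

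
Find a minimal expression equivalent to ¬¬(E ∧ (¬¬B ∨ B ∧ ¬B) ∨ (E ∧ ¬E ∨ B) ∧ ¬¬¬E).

B

¬¬(E ∧ (¬¬B ∨ B ∧ ¬B) ∨ (E ∧ ¬E ∨ B) ∧ ¬¬¬E)
= ¬¬(E ∧ ¬¬B ∨ (E ∧ ¬E ∨ B) ∧ ¬¬¬E)   — complement / identity
= ¬¬(E ∧ ¬¬B ∨ B ∧ ¬¬¬E)   — complement / identity
= E ∧ ¬¬B ∨ B ∧ ¬¬¬E   — double negation
= E ∧ ¬¬B ∨ B ∧ ¬E   — double negation
= E ∧ B ∨ B ∧ ¬E   — double negation
= B   — distribution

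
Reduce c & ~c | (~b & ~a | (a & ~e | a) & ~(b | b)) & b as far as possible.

c & ~c | (~b & ~a | (a & ~e | a) & ~(b | b)) & b
= c & ~c | (~b & ~a | (a & ~e | a) & ~b) & b   (idempotence)
= c & ~c | (~b & ~a | a & ~b) & b   (absorption)
= c & ~c | ~b & b   (distribution)
= ~b & b   (complement / identity)
= 0   (complement)

0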